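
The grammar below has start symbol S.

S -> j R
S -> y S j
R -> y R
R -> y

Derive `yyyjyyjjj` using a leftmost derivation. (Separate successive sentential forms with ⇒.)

S ⇒ ySj   [S -> y S j]
ySj ⇒ yySjj   [S -> y S j]
yySjj ⇒ yyySjjj   [S -> y S j]
yyySjjj ⇒ yyyjRjjj   [S -> j R]
yyyjRjjj ⇒ yyyjyRjjj   [R -> y R]
yyyjyRjjj ⇒ yyyjyyjjj   [R -> y]

S⇒ySj⇒yySjj⇒yyySjjj⇒yyyjRjjj⇒yyyjyRjjj⇒yyyjyyjjj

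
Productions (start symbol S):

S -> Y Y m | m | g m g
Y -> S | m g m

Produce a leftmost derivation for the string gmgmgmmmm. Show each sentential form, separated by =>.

S => YYm => SYm => gmgYm => gmgSm => gmgYYmm => gmgmgmYmm => gmgmgmSmm => gmgmgmmmm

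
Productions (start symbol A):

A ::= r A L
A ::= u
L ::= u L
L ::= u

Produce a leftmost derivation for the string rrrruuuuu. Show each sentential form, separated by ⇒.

A ⇒ rAL ⇒ rrALL ⇒ rrrALLL ⇒ rrrrALLLL ⇒ rrrruLLLL ⇒ rrrruuLLL ⇒ rrrruuuLL ⇒ rrrruuuuL ⇒ rrrruuuuu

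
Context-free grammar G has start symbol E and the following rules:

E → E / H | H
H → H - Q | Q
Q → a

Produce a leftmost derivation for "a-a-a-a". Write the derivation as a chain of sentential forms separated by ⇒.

E⇒H⇒H-Q⇒H-Q-Q⇒H-Q-Q-Q⇒Q-Q-Q-Q⇒a-Q-Q-Q⇒a-a-Q-Q⇒a-a-a-Q⇒a-a-a-a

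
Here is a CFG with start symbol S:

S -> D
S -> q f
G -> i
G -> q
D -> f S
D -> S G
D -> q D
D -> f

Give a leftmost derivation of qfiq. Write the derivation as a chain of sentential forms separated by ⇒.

S ⇒ D ⇒ SG ⇒ DG ⇒ SGG ⇒ qfGG ⇒ qfiG ⇒ qfiq

S ⇒ D   [S -> D]
D ⇒ SG   [D -> S G]
SG ⇒ DG   [S -> D]
DG ⇒ SGG   [D -> S G]
SGG ⇒ qfGG   [S -> q f]
qfGG ⇒ qfiG   [G -> i]
qfiG ⇒ qfiq   [G -> q]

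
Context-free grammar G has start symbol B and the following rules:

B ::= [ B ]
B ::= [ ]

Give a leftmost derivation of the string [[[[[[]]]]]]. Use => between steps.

B=>[B]=>[[B]]=>[[[B]]]=>[[[[B]]]]=>[[[[[B]]]]]=>[[[[[[]]]]]]

B => [B]   [B ::= [ B ]]
[B] => [[B]]   [B ::= [ B ]]
[[B]] => [[[B]]]   [B ::= [ B ]]
[[[B]]] => [[[[B]]]]   [B ::= [ B ]]
[[[[B]]]] => [[[[[B]]]]]   [B ::= [ B ]]
[[[[[B]]]]] => [[[[[[]]]]]]   [B ::= [ ]]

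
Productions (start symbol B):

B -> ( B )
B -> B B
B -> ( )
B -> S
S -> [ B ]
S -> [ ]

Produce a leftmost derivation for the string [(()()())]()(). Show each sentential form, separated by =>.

B => BB => BBB => SBB => [B]BB => [(B)]BB => [(BB)]BB => [(()B)]BB => [(()BB)]BB => [(()()B)]BB => [(()()())]BB => [(()()())]()B => [(()()())]()()

B => BB   [B -> B B]
BB => BBB   [B -> B B]
BBB => SBB   [B -> S]
SBB => [B]BB   [S -> [ B ]]
[B]BB => [(B)]BB   [B -> ( B )]
[(B)]BB => [(BB)]BB   [B -> B B]
[(BB)]BB => [(()B)]BB   [B -> ( )]
[(()B)]BB => [(()BB)]BB   [B -> B B]
[(()BB)]BB => [(()()B)]BB   [B -> ( )]
[(()()B)]BB => [(()()())]BB   [B -> ( )]
[(()()())]BB => [(()()())]()B   [B -> ( )]
[(()()())]()B => [(()()())]()()   [B -> ( )]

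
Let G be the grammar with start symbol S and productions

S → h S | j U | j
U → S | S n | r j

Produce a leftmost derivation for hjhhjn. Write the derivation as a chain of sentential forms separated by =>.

S => hS => hjU => hjSn => hjhSn => hjhhSn => hjhhjn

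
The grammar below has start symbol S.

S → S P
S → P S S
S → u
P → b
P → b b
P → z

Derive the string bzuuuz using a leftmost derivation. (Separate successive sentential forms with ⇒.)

S ⇒ SP ⇒ PSSP ⇒ bSSP ⇒ bPSSSP ⇒ bzSSSP ⇒ bzuSSP ⇒ bzuuSP ⇒ bzuuuP ⇒ bzuuuz

S ⇒ SP   [S → S P]
SP ⇒ PSSP   [S → P S S]
PSSP ⇒ bSSP   [P → b]
bSSP ⇒ bPSSSP   [S → P S S]
bPSSSP ⇒ bzSSSP   [P → z]
bzSSSP ⇒ bzuSSP   [S → u]
bzuSSP ⇒ bzuuSP   [S → u]
bzuuSP ⇒ bzuuuP   [S → u]
bzuuuP ⇒ bzuuuz   [P → z]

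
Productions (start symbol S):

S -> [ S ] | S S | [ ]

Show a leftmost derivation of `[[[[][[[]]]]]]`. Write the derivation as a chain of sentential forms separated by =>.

S => [S]   [S -> [ S ]]
[S] => [[S]]   [S -> [ S ]]
[[S]] => [[[S]]]   [S -> [ S ]]
[[[S]]] => [[[SS]]]   [S -> S S]
[[[SS]]] => [[[[]S]]]   [S -> [ ]]
[[[[]S]]] => [[[[][S]]]]   [S -> [ S ]]
[[[[][S]]]] => [[[[][[S]]]]]   [S -> [ S ]]
[[[[][[S]]]]] => [[[[][[[]]]]]]   [S -> [ ]]

S => [S] => [[S]] => [[[S]]] => [[[SS]]] => [[[[]S]]] => [[[[][S]]]] => [[[[][[S]]]]] => [[[[][[[]]]]]]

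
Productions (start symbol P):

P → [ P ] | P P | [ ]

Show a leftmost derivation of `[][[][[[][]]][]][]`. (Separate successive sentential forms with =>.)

P => PP   [P → P P]
PP => PPP   [P → P P]
PPP => []PP   [P → [ ]]
[]PP => [][P]P   [P → [ P ]]
[][P]P => [][PP]P   [P → P P]
[][PP]P => [][PPP]P   [P → P P]
[][PPP]P => [][[]PP]P   [P → [ ]]
[][[]PP]P => [][[][P]P]P   [P → [ P ]]
[][[][P]P]P => [][[][[P]]P]P   [P → [ P ]]
[][[][[P]]P]P => [][[][[PP]]P]P   [P → P P]
[][[][[PP]]P]P => [][[][[[]P]]P]P   [P → [ ]]
[][[][[[]P]]P]P => [][[][[[][]]]P]P   [P → [ ]]
[][[][[[][]]]P]P => [][[][[[][]]][]]P   [P → [ ]]
[][[][[[][]]][]]P => [][[][[[][]]][]][]   [P → [ ]]

P=>PP=>PPP=>[]PP=>[][P]P=>[][PP]P=>[][PPP]P=>[][[]PP]P=>[][[][P]P]P=>[][[][[P]]P]P=>[][[][[PP]]P]P=>[][[][[[]P]]P]P=>[][[][[[][]]]P]P=>[][[][[[][]]][]]P=>[][[][[[][]]][]][]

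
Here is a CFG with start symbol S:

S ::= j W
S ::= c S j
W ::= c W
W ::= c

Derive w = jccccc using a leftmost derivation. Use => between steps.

S => jW   [S ::= j W]
jW => jcW   [W ::= c W]
jcW => jccW   [W ::= c W]
jccW => jcccW   [W ::= c W]
jcccW => jccccW   [W ::= c W]
jccccW => jccccc   [W ::= c]

S => jW => jcW => jccW => jcccW => jccccW => jccccc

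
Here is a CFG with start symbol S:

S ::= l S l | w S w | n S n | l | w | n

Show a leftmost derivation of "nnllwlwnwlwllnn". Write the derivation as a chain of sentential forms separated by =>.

S => nSn   [S ::= n S n]
nSn => nnSnn   [S ::= n S n]
nnSnn => nnlSlnn   [S ::= l S l]
nnlSlnn => nnllSllnn   [S ::= l S l]
nnllSllnn => nnllwSwllnn   [S ::= w S w]
nnllwSwllnn => nnllwlSlwllnn   [S ::= l S l]
nnllwlSlwllnn => nnllwlwSwlwllnn   [S ::= w S w]
nnllwlwSwlwllnn => nnllwlwnwlwllnn   [S ::= n]

S => nSn => nnSnn => nnlSlnn => nnllSllnn => nnllwSwllnn => nnllwlSlwllnn => nnllwlwSwlwllnn => nnllwlwnwlwllnn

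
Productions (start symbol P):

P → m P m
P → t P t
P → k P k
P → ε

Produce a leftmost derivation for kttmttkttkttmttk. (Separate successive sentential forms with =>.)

P => kPk => ktPtk => kttPttk => kttmPmttk => kttmtPtmttk => kttmttPttmttk => kttmttkPkttmttk => kttmttktPtkttmttk => kttmttkttkttmttk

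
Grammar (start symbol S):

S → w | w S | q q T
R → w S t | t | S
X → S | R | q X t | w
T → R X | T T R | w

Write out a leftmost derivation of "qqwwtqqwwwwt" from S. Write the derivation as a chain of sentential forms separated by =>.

S => qqT   [S → q q T]
qqT => qqRX   [T → R X]
qqRX => qqwStX   [R → w S t]
qqwStX => qqwwtX   [S → w]
qqwwtX => qqwwtS   [X → S]
qqwwtS => qqwwtqqT   [S → q q T]
qqwwtqqT => qqwwtqqTTR   [T → T T R]
qqwwtqqTTR => qqwwtqqwTR   [T → w]
qqwwtqqwTR => qqwwtqqwRXR   [T → R X]
qqwwtqqwRXR => qqwwtqqwSXR   [R → S]
qqwwtqqwSXR => qqwwtqqwwSXR   [S → w S]
qqwwtqqwwSXR => qqwwtqqwwwXR   [S → w]
qqwwtqqwwwXR => qqwwtqqwwwwR   [X → w]
qqwwtqqwwwwR => qqwwtqqwwwwt   [R → t]

S => qqT => qqRX => qqwStX => qqwwtX => qqwwtS => qqwwtqqT => qqwwtqqTTR => qqwwtqqwTR => qqwwtqqwRXR => qqwwtqqwSXR => qqwwtqqwwSXR => qqwwtqqwwwXR => qqwwtqqwwwwR => qqwwtqqwwwwt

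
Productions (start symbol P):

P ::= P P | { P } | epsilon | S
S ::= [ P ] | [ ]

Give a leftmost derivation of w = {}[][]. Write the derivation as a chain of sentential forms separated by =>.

P => PP => PPP => PPPP => PPPPP => PPPPPP => {P}PPPPP => {}PPPPP => {}SPPPP => {}[]PPPP => {}[]PPP => {}[]PP => {}[]SP => {}[][]P => {}[][]

P => PP   [P ::= P P]
PP => PPP   [P ::= P P]
PPP => PPPP   [P ::= P P]
PPPP => PPPPP   [P ::= P P]
PPPPP => PPPPPP   [P ::= P P]
PPPPPP => {P}PPPPP   [P ::= { P }]
{P}PPPPP => {}PPPPP   [P ::= epsilon]
{}PPPPP => {}SPPPP   [P ::= S]
{}SPPPP => {}[]PPPP   [S ::= [ ]]
{}[]PPPP => {}[]PPP   [P ::= epsilon]
{}[]PPP => {}[]PP   [P ::= epsilon]
{}[]PP => {}[]SP   [P ::= S]
{}[]SP => {}[][]P   [S ::= [ ]]
{}[][]P => {}[][]   [P ::= epsilon]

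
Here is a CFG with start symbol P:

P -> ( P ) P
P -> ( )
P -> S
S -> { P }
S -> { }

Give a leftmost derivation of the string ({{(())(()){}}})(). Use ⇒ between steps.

P⇒(P)P⇒(S)P⇒({P})P⇒({S})P⇒({{P}})P⇒({{(P)P}})P⇒({{(())P}})P⇒({{(())(P)P}})P⇒({{(())(())P}})P⇒({{(())(())S}})P⇒({{(())(()){}}})P⇒({{(())(()){}}})()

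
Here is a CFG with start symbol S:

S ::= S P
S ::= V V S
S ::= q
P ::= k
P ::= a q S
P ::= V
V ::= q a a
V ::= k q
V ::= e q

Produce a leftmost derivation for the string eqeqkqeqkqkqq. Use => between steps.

S => VVS   [S ::= V V S]
VVS => eqVS   [V ::= e q]
eqVS => eqeqS   [V ::= e q]
eqeqS => eqeqVVS   [S ::= V V S]
eqeqVVS => eqeqkqVS   [V ::= k q]
eqeqkqVS => eqeqkqeqS   [V ::= e q]
eqeqkqeqS => eqeqkqeqVVS   [S ::= V V S]
eqeqkqeqVVS => eqeqkqeqkqVS   [V ::= k q]
eqeqkqeqkqVS => eqeqkqeqkqkqS   [V ::= k q]
eqeqkqeqkqkqS => eqeqkqeqkqkqq   [S ::= q]

S => VVS => eqVS => eqeqS => eqeqVVS => eqeqkqVS => eqeqkqeqS => eqeqkqeqVVS => eqeqkqeqkqVS => eqeqkqeqkqkqS => eqeqkqeqkqkqq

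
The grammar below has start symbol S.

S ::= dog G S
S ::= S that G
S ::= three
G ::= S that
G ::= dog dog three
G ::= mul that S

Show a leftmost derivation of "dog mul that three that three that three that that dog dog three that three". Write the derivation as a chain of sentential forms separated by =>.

S => dog G S => dog mul that S S => dog mul that S that G S => dog mul that three that G S => dog mul that three that S that S => dog mul that three that S that G that S => dog mul that three that S that G that G that S => dog mul that three that three that G that G that S => dog mul that three that three that S that that G that S => dog mul that three that three that three that that G that S => dog mul that three that three that three that that dog dog three that S => dog mul that three that three that three that that dog dog three that three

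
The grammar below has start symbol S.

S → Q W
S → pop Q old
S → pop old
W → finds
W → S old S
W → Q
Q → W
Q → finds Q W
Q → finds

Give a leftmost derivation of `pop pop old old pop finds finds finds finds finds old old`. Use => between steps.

S => pop Q old => pop W old => pop S old S old => pop pop old old S old => pop pop old old pop Q old old => pop pop old old pop finds Q W old old => pop pop old old pop finds finds Q W W old old => pop pop old old pop finds finds finds W W old old => pop pop old old pop finds finds finds finds W old old => pop pop old old pop finds finds finds finds finds old old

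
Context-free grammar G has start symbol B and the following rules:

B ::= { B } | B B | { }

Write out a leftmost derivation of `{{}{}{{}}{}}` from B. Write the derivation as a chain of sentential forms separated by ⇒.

B ⇒ {B}   [B ::= { B }]
{B} ⇒ {BB}   [B ::= B B]
{BB} ⇒ {{}B}   [B ::= { }]
{{}B} ⇒ {{}BB}   [B ::= B B]
{{}BB} ⇒ {{}{}B}   [B ::= { }]
{{}{}B} ⇒ {{}{}BB}   [B ::= B B]
{{}{}BB} ⇒ {{}{}{B}B}   [B ::= { B }]
{{}{}{B}B} ⇒ {{}{}{{}}B}   [B ::= { }]
{{}{}{{}}B} ⇒ {{}{}{{}}{}}   [B ::= { }]

B ⇒ {B} ⇒ {BB} ⇒ {{}B} ⇒ {{}BB} ⇒ {{}{}B} ⇒ {{}{}BB} ⇒ {{}{}{B}B} ⇒ {{}{}{{}}B} ⇒ {{}{}{{}}{}}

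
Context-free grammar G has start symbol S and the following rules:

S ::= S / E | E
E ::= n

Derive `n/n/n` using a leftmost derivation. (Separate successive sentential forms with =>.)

S => S/E => S/E/E => E/E/E => n/E/E => n/n/E => n/n/n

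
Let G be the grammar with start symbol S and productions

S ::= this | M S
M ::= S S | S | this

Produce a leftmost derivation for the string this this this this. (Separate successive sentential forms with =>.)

S => M S => S S => M S S => S S S => M S S S => this S S S => this this S S => this this this S => this this this this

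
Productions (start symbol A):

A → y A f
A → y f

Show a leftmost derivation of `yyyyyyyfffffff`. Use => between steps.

A => yAf => yyAff => yyyAfff => yyyyAffff => yyyyyAfffff => yyyyyyAffffff => yyyyyyyfffffff

A => yAf   [A → y A f]
yAf => yyAff   [A → y A f]
yyAff => yyyAfff   [A → y A f]
yyyAfff => yyyyAffff   [A → y A f]
yyyyAffff => yyyyyAfffff   [A → y A f]
yyyyyAfffff => yyyyyyAffffff   [A → y A f]
yyyyyyAffffff => yyyyyyyfffffff   [A → y f]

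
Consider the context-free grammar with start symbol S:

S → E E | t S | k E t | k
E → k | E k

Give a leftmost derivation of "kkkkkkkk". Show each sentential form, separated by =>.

S => EE   [S → E E]
EE => EkE   [E → E k]
EkE => EkkE   [E → E k]
EkkE => EkkkE   [E → E k]
EkkkE => kkkkE   [E → k]
kkkkE => kkkkEk   [E → E k]
kkkkEk => kkkkEkk   [E → E k]
kkkkEkk => kkkkEkkk   [E → E k]
kkkkEkkk => kkkkkkkk   [E → k]

S=>EE=>EkE=>EkkE=>EkkkE=>kkkkE=>kkkkEk=>kkkkEkk=>kkkkEkkk=>kkkkkkkk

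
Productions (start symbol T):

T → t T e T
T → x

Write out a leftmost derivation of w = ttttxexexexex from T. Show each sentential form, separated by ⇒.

T ⇒ tTeT   [T → t T e T]
tTeT ⇒ ttTeTeT   [T → t T e T]
ttTeTeT ⇒ tttTeTeTeT   [T → t T e T]
tttTeTeTeT ⇒ ttttTeTeTeTeT   [T → t T e T]
ttttTeTeTeTeT ⇒ ttttxeTeTeTeT   [T → x]
ttttxeTeTeTeT ⇒ ttttxexeTeTeT   [T → x]
ttttxexeTeTeT ⇒ ttttxexexeTeT   [T → x]
ttttxexexeTeT ⇒ ttttxexexexeT   [T → x]
ttttxexexexeT ⇒ ttttxexexexex   [T → x]

T⇒tTeT⇒ttTeTeT⇒tttTeTeTeT⇒ttttTeTeTeTeT⇒ttttxeTeTeTeT⇒ttttxexeTeTeT⇒ttttxexexeTeT⇒ttttxexexexeT⇒ttttxexexexex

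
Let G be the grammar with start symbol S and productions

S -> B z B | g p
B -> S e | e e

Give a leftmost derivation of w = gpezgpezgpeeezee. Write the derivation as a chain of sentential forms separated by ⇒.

S ⇒ BzB ⇒ SezB ⇒ BzBezB ⇒ SezBezB ⇒ gpezBezB ⇒ gpezSeezB ⇒ gpezBzBeezB ⇒ gpezSezBeezB ⇒ gpezgpezBeezB ⇒ gpezgpezSeeezB ⇒ gpezgpezgpeeezB ⇒ gpezgpezgpeeezee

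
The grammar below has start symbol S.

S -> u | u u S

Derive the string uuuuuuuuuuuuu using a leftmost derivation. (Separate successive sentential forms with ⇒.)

S ⇒ uuS ⇒ uuuuS ⇒ uuuuuuS ⇒ uuuuuuuuS ⇒ uuuuuuuuuuS ⇒ uuuuuuuuuuuuS ⇒ uuuuuuuuuuuuu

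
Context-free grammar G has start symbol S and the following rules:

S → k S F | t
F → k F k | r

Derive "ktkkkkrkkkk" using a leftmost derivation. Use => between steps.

S => kSF   [S → k S F]
kSF => ktF   [S → t]
ktF => ktkFk   [F → k F k]
ktkFk => ktkkFkk   [F → k F k]
ktkkFkk => ktkkkFkkk   [F → k F k]
ktkkkFkkk => ktkkkkFkkkk   [F → k F k]
ktkkkkFkkkk => ktkkkkrkkkk   [F → r]

S => kSF => ktF => ktkFk => ktkkFkk => ktkkkFkkk => ktkkkkFkkkk => ktkkkkrkkkk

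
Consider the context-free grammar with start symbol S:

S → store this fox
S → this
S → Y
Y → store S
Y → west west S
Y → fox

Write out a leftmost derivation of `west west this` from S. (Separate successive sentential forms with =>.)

S => Y => west west S => west west this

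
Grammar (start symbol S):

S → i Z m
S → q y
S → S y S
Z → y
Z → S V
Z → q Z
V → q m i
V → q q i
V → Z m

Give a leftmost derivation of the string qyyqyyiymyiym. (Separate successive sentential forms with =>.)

S => SyS   [S → S y S]
SyS => qyyS   [S → q y]
qyyS => qyySyS   [S → S y S]
qyySyS => qyyqyyS   [S → q y]
qyyqyyS => qyyqyySyS   [S → S y S]
qyyqyySyS => qyyqyyiZmyS   [S → i Z m]
qyyqyyiZmyS => qyyqyyiymyS   [Z → y]
qyyqyyiymyS => qyyqyyiymyiZm   [S → i Z m]
qyyqyyiymyiZm => qyyqyyiymyiym   [Z → y]

S=>SyS=>qyyS=>qyySyS=>qyyqyyS=>qyyqyySyS=>qyyqyyiZmyS=>qyyqyyiymyS=>qyyqyyiymyiZm=>qyyqyyiymyiym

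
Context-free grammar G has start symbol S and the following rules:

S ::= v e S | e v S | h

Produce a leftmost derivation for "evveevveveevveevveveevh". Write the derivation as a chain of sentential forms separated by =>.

S=>evS=>evveS=>evveevS=>evveevveS=>evveevveveS=>evveevveveevS=>evveevveveevveS=>evveevveveevveevS=>evveevveveevveevveS=>evveevveveevveevveveS=>evveevveveevveevveveevS=>evveevveveevveevveveevh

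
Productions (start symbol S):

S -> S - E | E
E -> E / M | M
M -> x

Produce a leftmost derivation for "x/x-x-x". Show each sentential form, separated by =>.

S => S-E => S-E-E => E-E-E => E/M-E-E => M/M-E-E => x/M-E-E => x/x-E-E => x/x-M-E => x/x-x-E => x/x-x-M => x/x-x-x

S => S-E   [S -> S - E]
S-E => S-E-E   [S -> S - E]
S-E-E => E-E-E   [S -> E]
E-E-E => E/M-E-E   [E -> E / M]
E/M-E-E => M/M-E-E   [E -> M]
M/M-E-E => x/M-E-E   [M -> x]
x/M-E-E => x/x-E-E   [M -> x]
x/x-E-E => x/x-M-E   [E -> M]
x/x-M-E => x/x-x-E   [M -> x]
x/x-x-E => x/x-x-M   [E -> M]
x/x-x-M => x/x-x-x   [M -> x]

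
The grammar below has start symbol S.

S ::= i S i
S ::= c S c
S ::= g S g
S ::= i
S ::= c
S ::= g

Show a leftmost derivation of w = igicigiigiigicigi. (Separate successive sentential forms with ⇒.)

S ⇒ iSi ⇒ igSgi ⇒ igiSigi ⇒ igicScigi ⇒ igiciSicigi ⇒ igicigSgicigi ⇒ igicigiSigicigi ⇒ igicigiiSiigicigi ⇒ igicigiigiigicigi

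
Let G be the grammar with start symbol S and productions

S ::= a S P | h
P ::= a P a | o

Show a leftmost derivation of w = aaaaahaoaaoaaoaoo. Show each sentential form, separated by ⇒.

S ⇒ aSP   [S ::= a S P]
aSP ⇒ aaSPP   [S ::= a S P]
aaSPP ⇒ aaaSPPP   [S ::= a S P]
aaaSPPP ⇒ aaaaSPPPP   [S ::= a S P]
aaaaSPPPP ⇒ aaaaaSPPPPP   [S ::= a S P]
aaaaaSPPPPP ⇒ aaaaahPPPPP   [S ::= h]
aaaaahPPPPP ⇒ aaaaahaPaPPPP   [P ::= a P a]
aaaaahaPaPPPP ⇒ aaaaahaoaPPPP   [P ::= o]
aaaaahaoaPPPP ⇒ aaaaahaoaaPaPPP   [P ::= a P a]
aaaaahaoaaPaPPP ⇒ aaaaahaoaaoaPPP   [P ::= o]
aaaaahaoaaoaPPP ⇒ aaaaahaoaaoaaPaPP   [P ::= a P a]
aaaaahaoaaoaaPaPP ⇒ aaaaahaoaaoaaoaPP   [P ::= o]
aaaaahaoaaoaaoaPP ⇒ aaaaahaoaaoaaoaoP   [P ::= o]
aaaaahaoaaoaaoaoP ⇒ aaaaahaoaaoaaoaoo   [P ::= o]

S⇒aSP⇒aaSPP⇒aaaSPPP⇒aaaaSPPPP⇒aaaaaSPPPPP⇒aaaaahPPPPP⇒aaaaahaPaPPPP⇒aaaaahaoaPPPP⇒aaaaahaoaaPaPPP⇒aaaaahaoaaoaPPP⇒aaaaahaoaaoaaPaPP⇒aaaaahaoaaoaaoaPP⇒aaaaahaoaaoaaoaoP⇒aaaaahaoaaoaaoaoo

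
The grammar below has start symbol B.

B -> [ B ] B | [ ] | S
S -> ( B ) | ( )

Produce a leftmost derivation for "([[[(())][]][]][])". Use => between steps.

B => S => (B) => ([B]B) => ([[B]B]B) => ([[[B]B]B]B) => ([[[S]B]B]B) => ([[[(B)]B]B]B) => ([[[(S)]B]B]B) => ([[[(())]B]B]B) => ([[[(())][]]B]B) => ([[[(())][]][]]B) => ([[[(())][]][]][])

B => S   [B -> S]
S => (B)   [S -> ( B )]
(B) => ([B]B)   [B -> [ B ] B]
([B]B) => ([[B]B]B)   [B -> [ B ] B]
([[B]B]B) => ([[[B]B]B]B)   [B -> [ B ] B]
([[[B]B]B]B) => ([[[S]B]B]B)   [B -> S]
([[[S]B]B]B) => ([[[(B)]B]B]B)   [S -> ( B )]
([[[(B)]B]B]B) => ([[[(S)]B]B]B)   [B -> S]
([[[(S)]B]B]B) => ([[[(())]B]B]B)   [S -> ( )]
([[[(())]B]B]B) => ([[[(())][]]B]B)   [B -> [ ]]
([[[(())][]]B]B) => ([[[(())][]][]]B)   [B -> [ ]]
([[[(())][]][]]B) => ([[[(())][]][]][])   [B -> [ ]]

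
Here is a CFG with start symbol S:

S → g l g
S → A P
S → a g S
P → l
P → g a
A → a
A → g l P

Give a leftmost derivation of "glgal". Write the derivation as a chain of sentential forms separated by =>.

S => AP => glPP => glgaP => glgal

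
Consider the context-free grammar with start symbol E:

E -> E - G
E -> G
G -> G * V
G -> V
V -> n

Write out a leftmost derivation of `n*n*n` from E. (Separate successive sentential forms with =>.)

E => G => G*V => G*V*V => V*V*V => n*V*V => n*n*V => n*n*n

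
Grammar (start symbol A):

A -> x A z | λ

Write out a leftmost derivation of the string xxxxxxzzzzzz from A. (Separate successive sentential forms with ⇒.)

A ⇒ xAz   [A -> x A z]
xAz ⇒ xxAzz   [A -> x A z]
xxAzz ⇒ xxxAzzz   [A -> x A z]
xxxAzzz ⇒ xxxxAzzzz   [A -> x A z]
xxxxAzzzz ⇒ xxxxxAzzzzz   [A -> x A z]
xxxxxAzzzzz ⇒ xxxxxxAzzzzzz   [A -> x A z]
xxxxxxAzzzzzz ⇒ xxxxxxzzzzzz   [A -> λ]

A ⇒ xAz ⇒ xxAzz ⇒ xxxAzzz ⇒ xxxxAzzzz ⇒ xxxxxAzzzzz ⇒ xxxxxxAzzzzzz ⇒ xxxxxxzzzzzz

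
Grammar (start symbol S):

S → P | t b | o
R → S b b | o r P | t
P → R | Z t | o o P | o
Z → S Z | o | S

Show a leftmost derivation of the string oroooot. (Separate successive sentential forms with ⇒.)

S ⇒ P   [S → P]
P ⇒ Zt   [P → Z t]
Zt ⇒ SZt   [Z → S Z]
SZt ⇒ PZt   [S → P]
PZt ⇒ RZt   [P → R]
RZt ⇒ orPZt   [R → o r P]
orPZt ⇒ orooPZt   [P → o o P]
orooPZt ⇒ oroooZt   [P → o]
oroooZt ⇒ oroooot   [Z → o]

S ⇒ P ⇒ Zt ⇒ SZt ⇒ PZt ⇒ RZt ⇒ orPZt ⇒ orooPZt ⇒ oroooZt ⇒ oroooot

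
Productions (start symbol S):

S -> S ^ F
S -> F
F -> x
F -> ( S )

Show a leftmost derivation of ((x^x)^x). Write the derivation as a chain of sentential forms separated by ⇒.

S⇒F⇒(S)⇒(S^F)⇒(F^F)⇒((S)^F)⇒((S^F)^F)⇒((F^F)^F)⇒((x^F)^F)⇒((x^x)^F)⇒((x^x)^x)

S ⇒ F   [S -> F]
F ⇒ (S)   [F -> ( S )]
(S) ⇒ (S^F)   [S -> S ^ F]
(S^F) ⇒ (F^F)   [S -> F]
(F^F) ⇒ ((S)^F)   [F -> ( S )]
((S)^F) ⇒ ((S^F)^F)   [S -> S ^ F]
((S^F)^F) ⇒ ((F^F)^F)   [S -> F]
((F^F)^F) ⇒ ((x^F)^F)   [F -> x]
((x^F)^F) ⇒ ((x^x)^F)   [F -> x]
((x^x)^F) ⇒ ((x^x)^x)   [F -> x]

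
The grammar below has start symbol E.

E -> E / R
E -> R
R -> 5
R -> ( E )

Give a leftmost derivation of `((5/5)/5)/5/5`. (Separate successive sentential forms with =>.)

E => E/R => E/R/R => R/R/R => (E)/R/R => (E/R)/R/R => (R/R)/R/R => ((E)/R)/R/R => ((E/R)/R)/R/R => ((R/R)/R)/R/R => ((5/R)/R)/R/R => ((5/5)/R)/R/R => ((5/5)/5)/R/R => ((5/5)/5)/5/R => ((5/5)/5)/5/5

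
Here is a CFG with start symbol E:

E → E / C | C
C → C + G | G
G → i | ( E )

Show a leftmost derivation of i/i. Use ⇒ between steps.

E ⇒ E/C   [E → E / C]
E/C ⇒ C/C   [E → C]
C/C ⇒ G/C   [C → G]
G/C ⇒ i/C   [G → i]
i/C ⇒ i/G   [C → G]
i/G ⇒ i/i   [G → i]

E ⇒ E/C ⇒ C/C ⇒ G/C ⇒ i/C ⇒ i/G ⇒ i/i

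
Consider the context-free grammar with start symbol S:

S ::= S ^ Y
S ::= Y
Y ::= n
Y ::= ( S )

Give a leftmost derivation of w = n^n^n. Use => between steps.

S => S^Y => S^Y^Y => Y^Y^Y => n^Y^Y => n^n^Y => n^n^n

S => S^Y   [S ::= S ^ Y]
S^Y => S^Y^Y   [S ::= S ^ Y]
S^Y^Y => Y^Y^Y   [S ::= Y]
Y^Y^Y => n^Y^Y   [Y ::= n]
n^Y^Y => n^n^Y   [Y ::= n]
n^n^Y => n^n^n   [Y ::= n]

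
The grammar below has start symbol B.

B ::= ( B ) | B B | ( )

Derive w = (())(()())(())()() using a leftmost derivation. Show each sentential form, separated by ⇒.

B ⇒ BB ⇒ BBB ⇒ BBBB ⇒ BBBBB ⇒ (B)BBBB ⇒ (())BBBB ⇒ (())(B)BBB ⇒ (())(BB)BBB ⇒ (())(()B)BBB ⇒ (())(()())BBB ⇒ (())(()())(B)BB ⇒ (())(()())(())BB ⇒ (())(()())(())()B ⇒ (())(()())(())()()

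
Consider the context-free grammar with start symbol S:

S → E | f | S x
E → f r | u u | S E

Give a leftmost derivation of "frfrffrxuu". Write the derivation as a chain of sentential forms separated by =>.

S => E => SE => SxE => ExE => SExE => EExE => frExE => frSExE => frEExE => frfrExE => frfrSExE => frfrfExE => frfrffrxE => frfrffrxuu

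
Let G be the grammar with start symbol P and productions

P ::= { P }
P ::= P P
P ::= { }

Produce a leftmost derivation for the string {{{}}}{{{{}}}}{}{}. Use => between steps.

P=>PP=>PPP=>{P}PP=>{{P}}PP=>{{{}}}PP=>{{{}}}PPP=>{{{}}}{P}PP=>{{{}}}{{P}}PP=>{{{}}}{{{P}}}PP=>{{{}}}{{{{}}}}PP=>{{{}}}{{{{}}}}{}P=>{{{}}}{{{{}}}}{}{}

P => PP   [P ::= P P]
PP => PPP   [P ::= P P]
PPP => {P}PP   [P ::= { P }]
{P}PP => {{P}}PP   [P ::= { P }]
{{P}}PP => {{{}}}PP   [P ::= { }]
{{{}}}PP => {{{}}}PPP   [P ::= P P]
{{{}}}PPP => {{{}}}{P}PP   [P ::= { P }]
{{{}}}{P}PP => {{{}}}{{P}}PP   [P ::= { P }]
{{{}}}{{P}}PP => {{{}}}{{{P}}}PP   [P ::= { P }]
{{{}}}{{{P}}}PP => {{{}}}{{{{}}}}PP   [P ::= { }]
{{{}}}{{{{}}}}PP => {{{}}}{{{{}}}}{}P   [P ::= { }]
{{{}}}{{{{}}}}{}P => {{{}}}{{{{}}}}{}{}   [P ::= { }]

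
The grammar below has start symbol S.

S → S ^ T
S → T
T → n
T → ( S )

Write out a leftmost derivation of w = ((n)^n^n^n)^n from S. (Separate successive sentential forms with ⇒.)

S ⇒ S^T ⇒ T^T ⇒ (S)^T ⇒ (S^T)^T ⇒ (S^T^T)^T ⇒ (S^T^T^T)^T ⇒ (T^T^T^T)^T ⇒ ((S)^T^T^T)^T ⇒ ((T)^T^T^T)^T ⇒ ((n)^T^T^T)^T ⇒ ((n)^n^T^T)^T ⇒ ((n)^n^n^T)^T ⇒ ((n)^n^n^n)^T ⇒ ((n)^n^n^n)^n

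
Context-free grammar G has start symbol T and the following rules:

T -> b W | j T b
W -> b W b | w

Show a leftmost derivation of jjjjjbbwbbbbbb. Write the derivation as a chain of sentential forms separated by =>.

T => jTb   [T -> j T b]
jTb => jjTbb   [T -> j T b]
jjTbb => jjjTbbb   [T -> j T b]
jjjTbbb => jjjjTbbbb   [T -> j T b]
jjjjTbbbb => jjjjjTbbbbb   [T -> j T b]
jjjjjTbbbbb => jjjjjbWbbbbb   [T -> b W]
jjjjjbWbbbbb => jjjjjbbWbbbbbb   [W -> b W b]
jjjjjbbWbbbbbb => jjjjjbbwbbbbbb   [W -> w]

T => jTb => jjTbb => jjjTbbb => jjjjTbbbb => jjjjjTbbbbb => jjjjjbWbbbbb => jjjjjbbWbbbbbb => jjjjjbbwbbbbbb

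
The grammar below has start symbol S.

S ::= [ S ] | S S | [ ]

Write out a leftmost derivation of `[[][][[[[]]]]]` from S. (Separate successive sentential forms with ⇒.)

S ⇒ [S] ⇒ [SS] ⇒ [[]S] ⇒ [[]SS] ⇒ [[][]S] ⇒ [[][][S]] ⇒ [[][][[S]]] ⇒ [[][][[[S]]]] ⇒ [[][][[[[]]]]]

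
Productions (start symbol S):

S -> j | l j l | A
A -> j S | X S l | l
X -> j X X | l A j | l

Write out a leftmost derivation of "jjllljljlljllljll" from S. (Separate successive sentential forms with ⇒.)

S ⇒ A   [S -> A]
A ⇒ XSl   [A -> X S l]
XSl ⇒ jXXSl   [X -> j X X]
jXXSl ⇒ jjXXXSl   [X -> j X X]
jjXXXSl ⇒ jjlAjXXSl   [X -> l A j]
jjlAjXXSl ⇒ jjlXSljXXSl   [A -> X S l]
jjlXSljXXSl ⇒ jjllAjSljXXSl   [X -> l A j]
jjllAjSljXXSl ⇒ jjllljSljXXSl   [A -> l]
jjllljSljXXSl ⇒ jjllljljlljXXSl   [S -> l j l]
jjllljljlljXXSl ⇒ jjllljljlljlXSl   [X -> l]
jjllljljlljlXSl ⇒ jjllljljlljllSl   [X -> l]
jjllljljlljllSl ⇒ jjllljljlljllljll   [S -> l j l]

S ⇒ A ⇒ XSl ⇒ jXXSl ⇒ jjXXXSl ⇒ jjlAjXXSl ⇒ jjlXSljXXSl ⇒ jjllAjSljXXSl ⇒ jjllljSljXXSl ⇒ jjllljljlljXXSl ⇒ jjllljljlljlXSl ⇒ jjllljljlljllSl ⇒ jjllljljlljllljll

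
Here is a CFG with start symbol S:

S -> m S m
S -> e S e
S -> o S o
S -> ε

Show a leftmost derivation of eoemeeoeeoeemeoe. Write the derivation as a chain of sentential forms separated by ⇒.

S⇒eSe⇒eoSoe⇒eoeSeoe⇒eoemSmeoe⇒eoemeSemeoe⇒eoemeeSeemeoe⇒eoemeeoSoeemeoe⇒eoemeeoeSeoeemeoe⇒eoemeeoeeoeemeoe

S ⇒ eSe   [S -> e S e]
eSe ⇒ eoSoe   [S -> o S o]
eoSoe ⇒ eoeSeoe   [S -> e S e]
eoeSeoe ⇒ eoemSmeoe   [S -> m S m]
eoemSmeoe ⇒ eoemeSemeoe   [S -> e S e]
eoemeSemeoe ⇒ eoemeeSeemeoe   [S -> e S e]
eoemeeSeemeoe ⇒ eoemeeoSoeemeoe   [S -> o S o]
eoemeeoSoeemeoe ⇒ eoemeeoeSeoeemeoe   [S -> e S e]
eoemeeoeSeoeemeoe ⇒ eoemeeoeeoeemeoe   [S -> ε]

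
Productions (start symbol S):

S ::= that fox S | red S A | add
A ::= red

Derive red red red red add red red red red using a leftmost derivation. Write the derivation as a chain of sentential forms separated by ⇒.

S ⇒ red S A ⇒ red red S A A ⇒ red red red S A A A ⇒ red red red red S A A A A ⇒ red red red red add A A A A ⇒ red red red red add red A A A ⇒ red red red red add red red A A ⇒ red red red red add red red red A ⇒ red red red red add red red red red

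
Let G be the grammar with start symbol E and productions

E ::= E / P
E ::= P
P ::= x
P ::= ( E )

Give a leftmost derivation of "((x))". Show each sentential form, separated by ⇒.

E ⇒ P ⇒ (E) ⇒ (P) ⇒ ((E)) ⇒ ((P)) ⇒ ((x))

E ⇒ P   [E ::= P]
P ⇒ (E)   [P ::= ( E )]
(E) ⇒ (P)   [E ::= P]
(P) ⇒ ((E))   [P ::= ( E )]
((E)) ⇒ ((P))   [E ::= P]
((P)) ⇒ ((x))   [P ::= x]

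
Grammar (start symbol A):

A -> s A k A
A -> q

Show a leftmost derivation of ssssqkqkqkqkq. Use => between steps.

A => sAkA => ssAkAkA => sssAkAkAkA => ssssAkAkAkAkA => ssssqkAkAkAkA => ssssqkqkAkAkA => ssssqkqkqkAkA => ssssqkqkqkqkA => ssssqkqkqkqkq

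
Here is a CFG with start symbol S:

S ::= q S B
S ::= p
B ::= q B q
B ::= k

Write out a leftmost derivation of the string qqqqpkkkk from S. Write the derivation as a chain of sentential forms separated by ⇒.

S ⇒ qSB   [S ::= q S B]
qSB ⇒ qqSBB   [S ::= q S B]
qqSBB ⇒ qqqSBBB   [S ::= q S B]
qqqSBBB ⇒ qqqqSBBBB   [S ::= q S B]
qqqqSBBBB ⇒ qqqqpBBBB   [S ::= p]
qqqqpBBBB ⇒ qqqqpkBBB   [B ::= k]
qqqqpkBBB ⇒ qqqqpkkBB   [B ::= k]
qqqqpkkBB ⇒ qqqqpkkkB   [B ::= k]
qqqqpkkkB ⇒ qqqqpkkkk   [B ::= k]

S⇒qSB⇒qqSBB⇒qqqSBBB⇒qqqqSBBBB⇒qqqqpBBBB⇒qqqqpkBBB⇒qqqqpkkBB⇒qqqqpkkkB⇒qqqqpkkkk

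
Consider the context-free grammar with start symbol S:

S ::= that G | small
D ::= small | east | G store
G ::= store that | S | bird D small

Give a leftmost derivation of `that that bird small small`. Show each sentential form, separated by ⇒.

S ⇒ that G ⇒ that S ⇒ that that G ⇒ that that bird D small ⇒ that that bird small small

S ⇒ that G   [S ::= that G]
that G ⇒ that S   [G ::= S]
that S ⇒ that that G   [S ::= that G]
that that G ⇒ that that bird D small   [G ::= bird D small]
that that bird D small ⇒ that that bird small small   [D ::= small]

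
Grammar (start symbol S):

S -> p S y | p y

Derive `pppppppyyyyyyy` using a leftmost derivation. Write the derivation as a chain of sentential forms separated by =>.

S => pSy   [S -> p S y]
pSy => ppSyy   [S -> p S y]
ppSyy => pppSyyy   [S -> p S y]
pppSyyy => ppppSyyyy   [S -> p S y]
ppppSyyyy => pppppSyyyyy   [S -> p S y]
pppppSyyyyy => ppppppSyyyyyy   [S -> p S y]
ppppppSyyyyyy => pppppppyyyyyyy   [S -> p y]

S => pSy => ppSyy => pppSyyy => ppppSyyyy => pppppSyyyyy => ppppppSyyyyyy => pppppppyyyyyyy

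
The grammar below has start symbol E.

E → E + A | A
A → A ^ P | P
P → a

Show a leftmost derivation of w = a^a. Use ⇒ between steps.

E⇒A⇒A^P⇒P^P⇒a^P⇒a^a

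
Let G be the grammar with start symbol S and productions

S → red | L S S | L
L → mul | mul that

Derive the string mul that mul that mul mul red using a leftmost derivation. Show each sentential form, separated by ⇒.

S ⇒ L S S ⇒ mul that S S ⇒ mul that L S S S ⇒ mul that mul that S S S ⇒ mul that mul that L S S ⇒ mul that mul that mul S S ⇒ mul that mul that mul L S ⇒ mul that mul that mul mul S ⇒ mul that mul that mul mul red

S ⇒ L S S   [S → L S S]
L S S ⇒ mul that S S   [L → mul that]
mul that S S ⇒ mul that L S S S   [S → L S S]
mul that L S S S ⇒ mul that mul that S S S   [L → mul that]
mul that mul that S S S ⇒ mul that mul that L S S   [S → L]
mul that mul that L S S ⇒ mul that mul that mul S S   [L → mul]
mul that mul that mul S S ⇒ mul that mul that mul L S   [S → L]
mul that mul that mul L S ⇒ mul that mul that mul mul S   [L → mul]
mul that mul that mul mul S ⇒ mul that mul that mul mul red   [S → red]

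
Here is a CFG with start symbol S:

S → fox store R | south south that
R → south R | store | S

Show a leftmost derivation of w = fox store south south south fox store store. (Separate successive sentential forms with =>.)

S => fox store R   [S → fox store R]
fox store R => fox store south R   [R → south R]
fox store south R => fox store south south R   [R → south R]
fox store south south R => fox store south south south R   [R → south R]
fox store south south south R => fox store south south south S   [R → S]
fox store south south south S => fox store south south south fox store R   [S → fox store R]
fox store south south south fox store R => fox store south south south fox store store   [R → store]

S => fox store R => fox store south R => fox store south south R => fox store south south south R => fox store south south south S => fox store south south south fox store R => fox store south south south fox store store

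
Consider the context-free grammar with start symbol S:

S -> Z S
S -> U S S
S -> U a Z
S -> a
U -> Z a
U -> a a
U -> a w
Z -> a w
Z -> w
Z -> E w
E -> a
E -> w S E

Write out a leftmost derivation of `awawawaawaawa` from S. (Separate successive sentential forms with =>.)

S => USS => awSS => awZSS => awawSS => awawUaZS => awawZaaZS => awawawaaZS => awawawaaEwS => awawawaawSEwS => awawawaawaEwS => awawawaawaawS => awawawaawaawa

S => USS   [S -> U S S]
USS => awSS   [U -> a w]
awSS => awZSS   [S -> Z S]
awZSS => awawSS   [Z -> a w]
awawSS => awawUaZS   [S -> U a Z]
awawUaZS => awawZaaZS   [U -> Z a]
awawZaaZS => awawawaaZS   [Z -> a w]
awawawaaZS => awawawaaEwS   [Z -> E w]
awawawaaEwS => awawawaawSEwS   [E -> w S E]
awawawaawSEwS => awawawaawaEwS   [S -> a]
awawawaawaEwS => awawawaawaawS   [E -> a]
awawawaawaawS => awawawaawaawa   [S -> a]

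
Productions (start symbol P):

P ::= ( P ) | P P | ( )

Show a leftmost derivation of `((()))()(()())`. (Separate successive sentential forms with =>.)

P => PP   [P ::= P P]
PP => PPP   [P ::= P P]
PPP => (P)PP   [P ::= ( P )]
(P)PP => ((P))PP   [P ::= ( P )]
((P))PP => ((()))PP   [P ::= ( )]
((()))PP => ((()))()P   [P ::= ( )]
((()))()P => ((()))()(P)   [P ::= ( P )]
((()))()(P) => ((()))()(PP)   [P ::= P P]
((()))()(PP) => ((()))()(()P)   [P ::= ( )]
((()))()(()P) => ((()))()(()())   [P ::= ( )]

P=>PP=>PPP=>(P)PP=>((P))PP=>((()))PP=>((()))()P=>((()))()(P)=>((()))()(PP)=>((()))()(()P)=>((()))()(()())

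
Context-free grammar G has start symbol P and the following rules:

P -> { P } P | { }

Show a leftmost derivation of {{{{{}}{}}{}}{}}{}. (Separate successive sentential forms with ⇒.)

P ⇒ {P}P ⇒ {{P}P}P ⇒ {{{P}P}P}P ⇒ {{{{P}P}P}P}P ⇒ {{{{{}}P}P}P}P ⇒ {{{{{}}{}}P}P}P ⇒ {{{{{}}{}}{}}P}P ⇒ {{{{{}}{}}{}}{}}P ⇒ {{{{{}}{}}{}}{}}{}

P ⇒ {P}P   [P -> { P } P]
{P}P ⇒ {{P}P}P   [P -> { P } P]
{{P}P}P ⇒ {{{P}P}P}P   [P -> { P } P]
{{{P}P}P}P ⇒ {{{{P}P}P}P}P   [P -> { P } P]
{{{{P}P}P}P}P ⇒ {{{{{}}P}P}P}P   [P -> { }]
{{{{{}}P}P}P}P ⇒ {{{{{}}{}}P}P}P   [P -> { }]
{{{{{}}{}}P}P}P ⇒ {{{{{}}{}}{}}P}P   [P -> { }]
{{{{{}}{}}{}}P}P ⇒ {{{{{}}{}}{}}{}}P   [P -> { }]
{{{{{}}{}}{}}{}}P ⇒ {{{{{}}{}}{}}{}}{}   [P -> { }]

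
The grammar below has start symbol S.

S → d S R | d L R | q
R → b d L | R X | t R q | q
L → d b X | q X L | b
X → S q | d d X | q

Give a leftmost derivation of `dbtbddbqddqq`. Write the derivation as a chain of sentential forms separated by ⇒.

S ⇒ dLR ⇒ dbR ⇒ dbtRq ⇒ dbtRXq ⇒ dbtbdLXq ⇒ dbtbddbXXq ⇒ dbtbddbqXq ⇒ dbtbddbqddXq ⇒ dbtbddbqddqq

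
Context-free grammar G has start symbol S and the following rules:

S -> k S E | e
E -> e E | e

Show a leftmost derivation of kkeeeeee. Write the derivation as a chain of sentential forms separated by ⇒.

S ⇒ kSE   [S -> k S E]
kSE ⇒ kkSEE   [S -> k S E]
kkSEE ⇒ kkeEE   [S -> e]
kkeEE ⇒ kkeeEE   [E -> e E]
kkeeEE ⇒ kkeeeE   [E -> e]
kkeeeE ⇒ kkeeeeE   [E -> e E]
kkeeeeE ⇒ kkeeeeeE   [E -> e E]
kkeeeeeE ⇒ kkeeeeee   [E -> e]

S ⇒ kSE ⇒ kkSEE ⇒ kkeEE ⇒ kkeeEE ⇒ kkeeeE ⇒ kkeeeeE ⇒ kkeeeeeE ⇒ kkeeeeee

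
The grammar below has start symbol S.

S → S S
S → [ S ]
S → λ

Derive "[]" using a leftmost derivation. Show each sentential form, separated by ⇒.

S⇒SS⇒SSS⇒[S]SS⇒[]SS⇒[]S⇒[]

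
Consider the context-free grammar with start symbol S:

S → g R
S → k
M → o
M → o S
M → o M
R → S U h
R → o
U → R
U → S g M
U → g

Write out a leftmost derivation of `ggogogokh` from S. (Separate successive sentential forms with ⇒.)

S ⇒ gR   [S → g R]
gR ⇒ gSUh   [R → S U h]
gSUh ⇒ ggRUh   [S → g R]
ggRUh ⇒ ggoUh   [R → o]
ggoUh ⇒ ggoSgMh   [U → S g M]
ggoSgMh ⇒ ggogRgMh   [S → g R]
ggogRgMh ⇒ ggogogMh   [R → o]
ggogogMh ⇒ ggogogoSh   [M → o S]
ggogogoSh ⇒ ggogogokh   [S → k]

S⇒gR⇒gSUh⇒ggRUh⇒ggoUh⇒ggoSgMh⇒ggogRgMh⇒ggogogMh⇒ggogogoSh⇒ggogogokh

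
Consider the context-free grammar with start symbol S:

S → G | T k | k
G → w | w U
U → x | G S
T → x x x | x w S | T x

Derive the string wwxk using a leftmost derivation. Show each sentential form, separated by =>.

S=>G=>wU=>wGS=>wwUS=>wwxS=>wwxk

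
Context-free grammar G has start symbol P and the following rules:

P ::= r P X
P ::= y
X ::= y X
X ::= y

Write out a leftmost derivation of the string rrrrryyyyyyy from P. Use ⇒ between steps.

P ⇒ rPX   [P ::= r P X]
rPX ⇒ rrPXX   [P ::= r P X]
rrPXX ⇒ rrrPXXX   [P ::= r P X]
rrrPXXX ⇒ rrrrPXXXX   [P ::= r P X]
rrrrPXXXX ⇒ rrrrrPXXXXX   [P ::= r P X]
rrrrrPXXXXX ⇒ rrrrryXXXXX   [P ::= y]
rrrrryXXXXX ⇒ rrrrryyXXXXX   [X ::= y X]
rrrrryyXXXXX ⇒ rrrrryyyXXXX   [X ::= y]
rrrrryyyXXXX ⇒ rrrrryyyyXXX   [X ::= y]
rrrrryyyyXXX ⇒ rrrrryyyyyXX   [X ::= y]
rrrrryyyyyXX ⇒ rrrrryyyyyyX   [X ::= y]
rrrrryyyyyyX ⇒ rrrrryyyyyyy   [X ::= y]

P ⇒ rPX ⇒ rrPXX ⇒ rrrPXXX ⇒ rrrrPXXXX ⇒ rrrrrPXXXXX ⇒ rrrrryXXXXX ⇒ rrrrryyXXXXX ⇒ rrrrryyyXXXX ⇒ rrrrryyyyXXX ⇒ rrrrryyyyyXX ⇒ rrrrryyyyyyX ⇒ rrrrryyyyyyy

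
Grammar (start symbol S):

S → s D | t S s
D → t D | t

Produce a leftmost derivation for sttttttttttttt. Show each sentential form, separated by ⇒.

S⇒sD⇒stD⇒sttD⇒stttD⇒sttttD⇒stttttD⇒sttttttD⇒stttttttD⇒sttttttttD⇒stttttttttD⇒sttttttttttD⇒stttttttttttD⇒sttttttttttttD⇒sttttttttttttt

S ⇒ sD   [S → s D]
sD ⇒ stD   [D → t D]
stD ⇒ sttD   [D → t D]
sttD ⇒ stttD   [D → t D]
stttD ⇒ sttttD   [D → t D]
sttttD ⇒ stttttD   [D → t D]
stttttD ⇒ sttttttD   [D → t D]
sttttttD ⇒ stttttttD   [D → t D]
stttttttD ⇒ sttttttttD   [D → t D]
sttttttttD ⇒ stttttttttD   [D → t D]
stttttttttD ⇒ sttttttttttD   [D → t D]
sttttttttttD ⇒ stttttttttttD   [D → t D]
stttttttttttD ⇒ sttttttttttttD   [D → t D]
sttttttttttttD ⇒ sttttttttttttt   [D → t]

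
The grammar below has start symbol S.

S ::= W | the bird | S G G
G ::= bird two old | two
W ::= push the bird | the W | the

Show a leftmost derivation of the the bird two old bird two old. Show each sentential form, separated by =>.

S => S G G => W G G => the W G G => the the G G => the the bird two old G => the the bird two old bird two old

S => S G G   [S ::= S G G]
S G G => W G G   [S ::= W]
W G G => the W G G   [W ::= the W]
the W G G => the the G G   [W ::= the]
the the G G => the the bird two old G   [G ::= bird two old]
the the bird two old G => the the bird two old bird two old   [G ::= bird two old]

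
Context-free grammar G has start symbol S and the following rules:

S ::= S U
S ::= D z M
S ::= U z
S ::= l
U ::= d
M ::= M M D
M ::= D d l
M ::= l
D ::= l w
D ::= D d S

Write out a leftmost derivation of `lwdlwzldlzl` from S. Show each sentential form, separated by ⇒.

S ⇒ DzM ⇒ DdSzM ⇒ DdSdSzM ⇒ lwdSdSzM ⇒ lwdDzMdSzM ⇒ lwdlwzMdSzM ⇒ lwdlwzldSzM ⇒ lwdlwzldlzM ⇒ lwdlwzldlzl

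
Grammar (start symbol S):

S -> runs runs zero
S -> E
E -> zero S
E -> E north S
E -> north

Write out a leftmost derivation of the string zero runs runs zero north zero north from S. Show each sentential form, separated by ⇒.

S ⇒ E ⇒ E north S ⇒ zero S north S ⇒ zero runs runs zero north S ⇒ zero runs runs zero north E ⇒ zero runs runs zero north zero S ⇒ zero runs runs zero north zero E ⇒ zero runs runs zero north zero north

S ⇒ E   [S -> E]
E ⇒ E north S   [E -> E north S]
E north S ⇒ zero S north S   [E -> zero S]
zero S north S ⇒ zero runs runs zero north S   [S -> runs runs zero]
zero runs runs zero north S ⇒ zero runs runs zero north E   [S -> E]
zero runs runs zero north E ⇒ zero runs runs zero north zero S   [E -> zero S]
zero runs runs zero north zero S ⇒ zero runs runs zero north zero E   [S -> E]
zero runs runs zero north zero E ⇒ zero runs runs zero north zero north   [E -> north]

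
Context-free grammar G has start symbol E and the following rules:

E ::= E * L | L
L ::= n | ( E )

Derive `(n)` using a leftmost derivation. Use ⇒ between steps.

E⇒L⇒(E)⇒(L)⇒(n)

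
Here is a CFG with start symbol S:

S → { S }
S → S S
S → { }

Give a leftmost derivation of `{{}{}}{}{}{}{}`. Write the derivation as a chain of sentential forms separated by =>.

S => SS   [S → S S]
SS => {S}S   [S → { S }]
{S}S => {SS}S   [S → S S]
{SS}S => {{}S}S   [S → { }]
{{}S}S => {{}{}}S   [S → { }]
{{}{}}S => {{}{}}SS   [S → S S]
{{}{}}SS => {{}{}}SSS   [S → S S]
{{}{}}SSS => {{}{}}{}SS   [S → { }]
{{}{}}{}SS => {{}{}}{}SSS   [S → S S]
{{}{}}{}SSS => {{}{}}{}{}SS   [S → { }]
{{}{}}{}{}SS => {{}{}}{}{}{}S   [S → { }]
{{}{}}{}{}{}S => {{}{}}{}{}{}{}   [S → { }]

S => SS => {S}S => {SS}S => {{}S}S => {{}{}}S => {{}{}}SS => {{}{}}SSS => {{}{}}{}SS => {{}{}}{}SSS => {{}{}}{}{}SS => {{}{}}{}{}{}S => {{}{}}{}{}{}{}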